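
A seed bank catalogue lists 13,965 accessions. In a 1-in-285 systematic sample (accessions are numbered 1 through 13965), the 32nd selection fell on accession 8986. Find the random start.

151

k = 285
r = 8986 − (32−1)×285 = 8986 − 8835 = 151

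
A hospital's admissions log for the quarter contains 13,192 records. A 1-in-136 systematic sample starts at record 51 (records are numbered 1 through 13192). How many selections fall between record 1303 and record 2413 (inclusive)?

k = 136
First selection ≥ 1303: 51 + ⌈(1303−51)/136⌉·136 = 51 + 10×136 = 1411
Last selection ≤ 2413: 51 + ⌊(2413−51)/136⌋·136 = 51 + 17×136 = 2363
Count = 17 − 10 + 1 = 8

8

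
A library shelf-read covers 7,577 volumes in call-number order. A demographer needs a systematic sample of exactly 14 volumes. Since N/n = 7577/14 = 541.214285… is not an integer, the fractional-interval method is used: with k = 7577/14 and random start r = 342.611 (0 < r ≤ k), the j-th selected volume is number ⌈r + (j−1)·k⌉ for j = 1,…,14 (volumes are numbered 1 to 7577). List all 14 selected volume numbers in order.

343, 884, 1426, 1967, 2508, 3049, 3590, 4132, 4673, 5214, 5755, 6296, 6838, 7379

j=1: r + 0k = 342.611 → ⌈·⌉ = 343
j=2: r + 1k = 883.825285… → ⌈·⌉ = 884
j=3: r + 2k = 1425.039571… → ⌈·⌉ = 1426
j=4: r + 3k = 1966.253857… → ⌈·⌉ = 1967
j=5: r + 4k = 2507.468142… → ⌈·⌉ = 2508
j=6: r + 5k = 3048.682428… → ⌈·⌉ = 3049
j=7: r + 6k = 3589.896714… → ⌈·⌉ = 3590
j=8: r + 7k = 4131.111 → ⌈·⌉ = 4132
j=9: r + 8k = 4672.325285… → ⌈·⌉ = 4673
j=10: r + 9k = 5213.539571… → ⌈·⌉ = 5214
j=11: r + 10k = 5754.753857… → ⌈·⌉ = 5755
j=12: r + 11k = 6295.968142… → ⌈·⌉ = 6296
j=13: r + 12k = 6837.182428… → ⌈·⌉ = 6838
j=14: r + 13k = 7378.396714… → ⌈·⌉ = 7379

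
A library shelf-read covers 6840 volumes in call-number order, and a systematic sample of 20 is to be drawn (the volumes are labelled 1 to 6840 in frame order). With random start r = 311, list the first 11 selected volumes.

k = N/n = 6840/20 = 342
volume 1: 311
volume 2: 311 + 342 = 653
volume 3: 653 + 342 = 995
volume 4: 995 + 342 = 1337
volume 5: 1337 + 342 = 1679
volume 6: 1679 + 342 = 2021
volume 7: 2021 + 342 = 2363
volume 8: 2363 + 342 = 2705
volume 9: 2705 + 342 = 3047
volume 10: 3047 + 342 = 3389
volume 11: 3389 + 342 = 3731

311, 653, 995, 1337, 1679, 2021, 2363, 2705, 3047, 3389, 3731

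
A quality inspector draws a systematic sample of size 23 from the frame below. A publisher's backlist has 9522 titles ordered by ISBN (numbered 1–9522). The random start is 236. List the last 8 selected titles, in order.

6446, 6860, 7274, 7688, 8102, 8516, 8930, 9344

k = N/n = 9522/23 = 414
16th selection = 236 + 15×414 = 6446
17th: 6446 + 414 = 6860
18th: 6860 + 414 = 7274
19th: 7274 + 414 = 7688
20th: 7688 + 414 = 8102
21st: 8102 + 414 = 8516
22nd: 8516 + 414 = 8930
23rd: 8930 + 414 = 9344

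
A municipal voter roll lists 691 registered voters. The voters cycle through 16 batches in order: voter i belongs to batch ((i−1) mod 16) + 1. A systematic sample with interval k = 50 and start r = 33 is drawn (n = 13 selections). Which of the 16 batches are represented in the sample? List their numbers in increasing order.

1, 3, 5, 7, 9, 11, 13, 15

Consecutive selections differ by k = 50, so their batch numbers differ by 50 mod 16 = 2.
gcd(50, 16) = 2, so the sample visits 16/2 = 8 distinct residues mod 16.
Start 33 is batch 1; the batches hit are 1, 3, 5, 7, 9, 11, 13, 15.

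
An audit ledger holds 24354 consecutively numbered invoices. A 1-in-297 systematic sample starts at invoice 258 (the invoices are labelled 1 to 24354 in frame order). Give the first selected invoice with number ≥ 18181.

18375

k = 297
Steps past start: ⌈(18181 − 258)/297⌉ = ⌈17923/297⌉ = 61
Selected invoice: 258 + 61×297 = 18375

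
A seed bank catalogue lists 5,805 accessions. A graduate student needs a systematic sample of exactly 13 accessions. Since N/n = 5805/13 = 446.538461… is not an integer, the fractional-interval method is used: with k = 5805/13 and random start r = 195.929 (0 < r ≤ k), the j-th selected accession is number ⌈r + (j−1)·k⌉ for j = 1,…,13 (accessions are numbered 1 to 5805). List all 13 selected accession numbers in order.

196, 643, 1090, 1536, 1983, 2429, 2876, 3322, 3769, 4215, 4662, 5108, 5555

j=1: r + 0k = 195.929 → ⌈·⌉ = 196
j=2: r + 1k = 642.467461… → ⌈·⌉ = 643
j=3: r + 2k = 1089.005923… → ⌈·⌉ = 1090
j=4: r + 3k = 1535.544384… → ⌈·⌉ = 1536
j=5: r + 4k = 1982.082846… → ⌈·⌉ = 1983
j=6: r + 5k = 2428.621307… → ⌈·⌉ = 2429
j=7: r + 6k = 2875.159769… → ⌈·⌉ = 2876
j=8: r + 7k = 3321.698230… → ⌈·⌉ = 3322
j=9: r + 8k = 3768.236692… → ⌈·⌉ = 3769
j=10: r + 9k = 4214.775153… → ⌈·⌉ = 4215
j=11: r + 10k = 4661.313615… → ⌈·⌉ = 4662
j=12: r + 11k = 5107.852076… → ⌈·⌉ = 5108
j=13: r + 12k = 5554.390538… → ⌈·⌉ = 5555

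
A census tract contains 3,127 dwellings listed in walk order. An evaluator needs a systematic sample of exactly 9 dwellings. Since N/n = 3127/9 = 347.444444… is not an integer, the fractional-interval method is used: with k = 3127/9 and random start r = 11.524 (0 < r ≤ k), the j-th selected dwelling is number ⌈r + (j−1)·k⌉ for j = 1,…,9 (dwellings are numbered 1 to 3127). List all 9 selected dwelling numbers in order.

12, 359, 707, 1054, 1402, 1749, 2097, 2444, 2792

j=1: r + 0k = 11.524 → ⌈·⌉ = 12
j=2: r + 1k = 358.968444… → ⌈·⌉ = 359
j=3: r + 2k = 706.412888… → ⌈·⌉ = 707
j=4: r + 3k = 1053.857333… → ⌈·⌉ = 1054
j=5: r + 4k = 1401.301777… → ⌈·⌉ = 1402
j=6: r + 5k = 1748.746222… → ⌈·⌉ = 1749
j=7: r + 6k = 2096.190666… → ⌈·⌉ = 2097
j=8: r + 7k = 2443.635111… → ⌈·⌉ = 2444
j=9: r + 8k = 2791.079555… → ⌈·⌉ = 2792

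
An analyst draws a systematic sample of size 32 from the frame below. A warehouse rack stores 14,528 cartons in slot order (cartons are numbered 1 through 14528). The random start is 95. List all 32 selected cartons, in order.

k = N/n = 14528/32 = 454
carton 1: 95
carton 2: 95 + 454 = 549
carton 3: 549 + 454 = 1003
carton 4: 1003 + 454 = 1457
carton 5: 1457 + 454 = 1911
carton 6: 1911 + 454 = 2365
carton 7: 2365 + 454 = 2819
carton 8: 2819 + 454 = 3273
carton 9: 3273 + 454 = 3727
carton 10: 3727 + 454 = 4181
carton 11: 4181 + 454 = 4635
carton 12: 4635 + 454 = 5089
carton 13: 5089 + 454 = 5543
carton 14: 5543 + 454 = 5997
carton 15: 5997 + 454 = 6451
carton 16: 6451 + 454 = 6905
carton 17: 6905 + 454 = 7359
carton 18: 7359 + 454 = 7813
carton 19: 7813 + 454 = 8267
carton 20: 8267 + 454 = 8721
carton 21: 8721 + 454 = 9175
carton 22: 9175 + 454 = 9629
carton 23: 9629 + 454 = 10083
carton 24: 10083 + 454 = 10537
carton 25: 10537 + 454 = 10991
carton 26: 10991 + 454 = 11445
carton 27: 11445 + 454 = 11899
carton 28: 11899 + 454 = 12353
carton 29: 12353 + 454 = 12807
carton 30: 12807 + 454 = 13261
carton 31: 13261 + 454 = 13715
carton 32: 13715 + 454 = 14169

95, 549, 1003, 1457, 1911, 2365, 2819, 3273, 3727, 4181, 4635, 5089, 5543, 5997, 6451, 6905, 7359, 7813, 8267, 8721, 9175, 9629, 10083, 10537, 10991, 11445, 11899, 12353, 12807, 13261, 13715, 14169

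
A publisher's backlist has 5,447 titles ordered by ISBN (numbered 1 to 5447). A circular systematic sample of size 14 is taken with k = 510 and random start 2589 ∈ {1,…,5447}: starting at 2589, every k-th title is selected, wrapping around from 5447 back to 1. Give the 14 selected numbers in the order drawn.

2589, 3099, 3609, 4119, 4629, 5139, 202, 712, 1222, 1732, 2242, 2752, 3262, 3772

Selection 1: 2589
Selection 2: 2589 + 510 = 3099
Selection 3: 3099 + 510 = 3609
Selection 4: 3609 + 510 = 4119
Selection 5: 4119 + 510 = 4629
Selection 6: 4629 + 510 = 5139
Selection 7: 5139 + 510 = 5649 → 5649 − 5447 = 202
Selection 8: 202 + 510 = 712
Selection 9: 712 + 510 = 1222
Selection 10: 1222 + 510 = 1732
Selection 11: 1732 + 510 = 2242
Selection 12: 2242 + 510 = 2752
Selection 13: 2752 + 510 = 3262
Selection 14: 3262 + 510 = 3772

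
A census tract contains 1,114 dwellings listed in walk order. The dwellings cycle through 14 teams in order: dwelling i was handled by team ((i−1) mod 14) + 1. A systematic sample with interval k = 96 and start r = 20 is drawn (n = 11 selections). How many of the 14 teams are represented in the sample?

7

Consecutive selections differ by k = 96, so their team numbers differ by 96 mod 14 = 12.
gcd(96, 14) = 2, so the sample visits 14/2 = 7 distinct residues mod 14.
Start 20 is team 6; the teams hit are 2, 4, 6, 8, 10, 12, 14.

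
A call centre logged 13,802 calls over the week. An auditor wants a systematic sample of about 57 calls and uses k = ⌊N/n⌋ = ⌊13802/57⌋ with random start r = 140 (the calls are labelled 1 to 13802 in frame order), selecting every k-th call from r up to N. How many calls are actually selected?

k = ⌊13802/57⌋ = 242
Achieved size = ⌊(13802 − 140)/242⌋ + 1 = ⌊13662/242⌋ + 1 = 56 + 1 = 57
(last selection: 140 + 56×242 = 13692 ≤ 13802; next would be 13934 > 13802)

57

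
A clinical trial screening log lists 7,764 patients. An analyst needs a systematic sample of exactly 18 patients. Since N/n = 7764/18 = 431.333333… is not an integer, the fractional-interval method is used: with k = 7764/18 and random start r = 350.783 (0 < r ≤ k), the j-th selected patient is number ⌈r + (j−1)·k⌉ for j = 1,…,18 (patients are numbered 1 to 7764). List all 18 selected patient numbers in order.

351, 783, 1214, 1645, 2077, 2508, 2939, 3371, 3802, 4233, 4665, 5096, 5527, 5959, 6390, 6821, 7253, 7684

j=1: r + 0k = 350.783 → ⌈·⌉ = 351
j=2: r + 1k = 782.116333… → ⌈·⌉ = 783
j=3: r + 2k = 1213.449666… → ⌈·⌉ = 1214
j=4: r + 3k = 1644.783 → ⌈·⌉ = 1645
j=5: r + 4k = 2076.116333… → ⌈·⌉ = 2077
j=6: r + 5k = 2507.449666… → ⌈·⌉ = 2508
j=7: r + 6k = 2938.783 → ⌈·⌉ = 2939
j=8: r + 7k = 3370.116333… → ⌈·⌉ = 3371
j=9: r + 8k = 3801.449666… → ⌈·⌉ = 3802
j=10: r + 9k = 4232.783 → ⌈·⌉ = 4233
j=11: r + 10k = 4664.116333… → ⌈·⌉ = 4665
j=12: r + 11k = 5095.449666… → ⌈·⌉ = 5096
j=13: r + 12k = 5526.783 → ⌈·⌉ = 5527
j=14: r + 13k = 5958.116333… → ⌈·⌉ = 5959
j=15: r + 14k = 6389.449666… → ⌈·⌉ = 6390
j=16: r + 15k = 6820.783 → ⌈·⌉ = 6821
j=17: r + 16k = 7252.116333… → ⌈·⌉ = 7253
j=18: r + 17k = 7683.449666… → ⌈·⌉ = 7684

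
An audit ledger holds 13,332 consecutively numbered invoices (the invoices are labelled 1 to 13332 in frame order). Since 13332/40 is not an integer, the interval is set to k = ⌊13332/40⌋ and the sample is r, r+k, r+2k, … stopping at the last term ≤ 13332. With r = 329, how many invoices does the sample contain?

k = ⌊13332/40⌋ = 333
Achieved size = ⌊(13332 − 329)/333⌋ + 1 = ⌊13003/333⌋ + 1 = 39 + 1 = 40
(last selection: 329 + 39×333 = 13316 ≤ 13332; next would be 13649 > 13332)

40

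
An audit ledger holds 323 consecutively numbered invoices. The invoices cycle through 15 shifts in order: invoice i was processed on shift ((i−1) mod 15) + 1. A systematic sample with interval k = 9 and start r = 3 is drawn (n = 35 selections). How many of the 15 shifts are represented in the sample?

Consecutive selections differ by k = 9, so their shift numbers differ by 9 mod 15 = 9.
gcd(9, 15) = 3, so the sample visits 15/3 = 5 distinct residues mod 15.
Start 3 is shift 3; the shifts hit are 3, 6, 9, 12, 15.

5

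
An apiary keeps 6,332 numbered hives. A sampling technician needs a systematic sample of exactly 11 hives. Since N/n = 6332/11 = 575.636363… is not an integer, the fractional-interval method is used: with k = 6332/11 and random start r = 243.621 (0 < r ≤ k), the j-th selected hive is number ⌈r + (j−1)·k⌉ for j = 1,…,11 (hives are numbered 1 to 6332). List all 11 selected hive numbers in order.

244, 820, 1395, 1971, 2547, 3122, 3698, 4274, 4849, 5425, 6000

j=1: r + 0k = 243.621 → ⌈·⌉ = 244
j=2: r + 1k = 819.257363… → ⌈·⌉ = 820
j=3: r + 2k = 1394.893727… → ⌈·⌉ = 1395
j=4: r + 3k = 1970.530090… → ⌈·⌉ = 1971
j=5: r + 4k = 2546.166454… → ⌈·⌉ = 2547
j=6: r + 5k = 3121.802818… → ⌈·⌉ = 3122
j=7: r + 6k = 3697.439181… → ⌈·⌉ = 3698
j=8: r + 7k = 4273.075545… → ⌈·⌉ = 4274
j=9: r + 8k = 4848.711909… → ⌈·⌉ = 4849
j=10: r + 9k = 5424.348272… → ⌈·⌉ = 5425
j=11: r + 10k = 5999.984636… → ⌈·⌉ = 6000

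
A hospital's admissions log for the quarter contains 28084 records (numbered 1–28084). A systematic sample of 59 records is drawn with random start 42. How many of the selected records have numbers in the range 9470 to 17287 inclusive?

k = 28084/59 = 476
First selection ≥ 9470: 42 + ⌈(9470−42)/476⌉·476 = 42 + 20×476 = 9562
Last selection ≤ 17287: 42 + ⌊(17287−42)/476⌋·476 = 42 + 36×476 = 17178
Count = 36 − 20 + 1 = 17

17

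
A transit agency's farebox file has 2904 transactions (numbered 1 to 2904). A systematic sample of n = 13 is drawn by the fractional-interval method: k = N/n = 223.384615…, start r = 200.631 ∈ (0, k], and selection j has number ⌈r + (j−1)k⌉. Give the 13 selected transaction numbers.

j=1: r + 0k = 200.631 → ⌈·⌉ = 201
j=2: r + 1k = 424.015615… → ⌈·⌉ = 425
j=3: r + 2k = 647.400230… → ⌈·⌉ = 648
j=4: r + 3k = 870.784846… → ⌈·⌉ = 871
j=5: r + 4k = 1094.169461… → ⌈·⌉ = 1095
j=6: r + 5k = 1317.554076… → ⌈·⌉ = 1318
j=7: r + 6k = 1540.938692… → ⌈·⌉ = 1541
j=8: r + 7k = 1764.323307… → ⌈·⌉ = 1765
j=9: r + 8k = 1987.707923… → ⌈·⌉ = 1988
j=10: r + 9k = 2211.092538… → ⌈·⌉ = 2212
j=11: r + 10k = 2434.477153… → ⌈·⌉ = 2435
j=12: r + 11k = 2657.861769… → ⌈·⌉ = 2658
j=13: r + 12k = 2881.246384… → ⌈·⌉ = 2882

201, 425, 648, 871, 1095, 1318, 1541, 1765, 1988, 2212, 2435, 2658, 2882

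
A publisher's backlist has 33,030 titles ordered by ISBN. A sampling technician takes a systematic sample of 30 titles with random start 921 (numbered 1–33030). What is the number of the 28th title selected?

30648

k = 33030/30 = 1101
28th selection = r + (28−1)·k = 921 + 27×1101 = 921 + 29727 = 30648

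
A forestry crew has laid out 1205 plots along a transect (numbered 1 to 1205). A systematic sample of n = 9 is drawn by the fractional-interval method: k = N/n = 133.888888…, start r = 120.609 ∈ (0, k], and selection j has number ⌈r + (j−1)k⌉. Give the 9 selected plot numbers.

121, 255, 389, 523, 657, 791, 924, 1058, 1192

j=1: r + 0k = 120.609 → ⌈·⌉ = 121
j=2: r + 1k = 254.497888… → ⌈·⌉ = 255
j=3: r + 2k = 388.386777… → ⌈·⌉ = 389
j=4: r + 3k = 522.275666… → ⌈·⌉ = 523
j=5: r + 4k = 656.164555… → ⌈·⌉ = 657
j=6: r + 5k = 790.053444… → ⌈·⌉ = 791
j=7: r + 6k = 923.942333… → ⌈·⌉ = 924
j=8: r + 7k = 1057.831222… → ⌈·⌉ = 1058
j=9: r + 8k = 1191.720111… → ⌈·⌉ = 1192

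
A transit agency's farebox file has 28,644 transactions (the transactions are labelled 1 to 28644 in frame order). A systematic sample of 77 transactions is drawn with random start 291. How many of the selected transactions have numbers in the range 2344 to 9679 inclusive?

k = 28644/77 = 372
First selection ≥ 2344: 291 + ⌈(2344−291)/372⌉·372 = 291 + 6×372 = 2523
Last selection ≤ 9679: 291 + ⌊(9679−291)/372⌋·372 = 291 + 25×372 = 9591
Count = 25 − 6 + 1 = 20

20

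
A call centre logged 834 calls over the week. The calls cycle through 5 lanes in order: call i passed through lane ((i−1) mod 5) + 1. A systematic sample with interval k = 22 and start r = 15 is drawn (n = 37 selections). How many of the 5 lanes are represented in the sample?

Consecutive selections differ by k = 22, so their lane numbers differ by 22 mod 5 = 2.
gcd(22, 5) = 1, so the sample visits 5/1 = 5 distinct residues mod 5.
Start 15 is lane 5; the lanes hit are 1, 2, 3, 4, 5.

5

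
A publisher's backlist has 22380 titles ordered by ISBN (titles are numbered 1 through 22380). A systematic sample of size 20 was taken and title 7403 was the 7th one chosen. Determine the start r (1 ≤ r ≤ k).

689

k = 22380/20 = 1119
r = 7403 − (7−1)×1119 = 7403 − 6714 = 689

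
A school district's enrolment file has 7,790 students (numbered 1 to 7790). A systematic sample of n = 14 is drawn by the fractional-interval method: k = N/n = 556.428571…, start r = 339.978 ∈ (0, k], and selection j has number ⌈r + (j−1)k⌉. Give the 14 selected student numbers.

340, 897, 1453, 2010, 2566, 3123, 3679, 4235, 4792, 5348, 5905, 6461, 7018, 7574

j=1: r + 0k = 339.978 → ⌈·⌉ = 340
j=2: r + 1k = 896.406571… → ⌈·⌉ = 897
j=3: r + 2k = 1452.835142… → ⌈·⌉ = 1453
j=4: r + 3k = 2009.263714… → ⌈·⌉ = 2010
j=5: r + 4k = 2565.692285… → ⌈·⌉ = 2566
j=6: r + 5k = 3122.120857… → ⌈·⌉ = 3123
j=7: r + 6k = 3678.549428… → ⌈·⌉ = 3679
j=8: r + 7k = 4234.978 → ⌈·⌉ = 4235
j=9: r + 8k = 4791.406571… → ⌈·⌉ = 4792
j=10: r + 9k = 5347.835142… → ⌈·⌉ = 5348
j=11: r + 10k = 5904.263714… → ⌈·⌉ = 5905
j=12: r + 11k = 6460.692285… → ⌈·⌉ = 6461
j=13: r + 12k = 7017.120857… → ⌈·⌉ = 7018
j=14: r + 13k = 7573.549428… → ⌈·⌉ = 7574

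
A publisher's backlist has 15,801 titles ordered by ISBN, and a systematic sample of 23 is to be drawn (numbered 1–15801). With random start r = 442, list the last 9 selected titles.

10060, 10747, 11434, 12121, 12808, 13495, 14182, 14869, 15556

k = N/n = 15801/23 = 687
15th selection = 442 + 14×687 = 10060
16th: 10060 + 687 = 10747
17th: 10747 + 687 = 11434
18th: 11434 + 687 = 12121
19th: 12121 + 687 = 12808
20th: 12808 + 687 = 13495
21st: 13495 + 687 = 14182
22nd: 14182 + 687 = 14869
23rd: 14869 + 687 = 15556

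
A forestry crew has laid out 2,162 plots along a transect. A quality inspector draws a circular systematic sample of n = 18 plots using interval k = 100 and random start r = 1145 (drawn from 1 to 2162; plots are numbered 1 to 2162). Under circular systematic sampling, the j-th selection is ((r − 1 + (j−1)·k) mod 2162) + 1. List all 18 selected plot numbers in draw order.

Selection 1: 1145
Selection 2: 1145 + 100 = 1245
Selection 3: 1245 + 100 = 1345
Selection 4: 1345 + 100 = 1445
Selection 5: 1445 + 100 = 1545
Selection 6: 1545 + 100 = 1645
Selection 7: 1645 + 100 = 1745
Selection 8: 1745 + 100 = 1845
Selection 9: 1845 + 100 = 1945
Selection 10: 1945 + 100 = 2045
Selection 11: 2045 + 100 = 2145
Selection 12: 2145 + 100 = 2245 → 2245 − 2162 = 83
Selection 13: 83 + 100 = 183
Selection 14: 183 + 100 = 283
Selection 15: 283 + 100 = 383
Selection 16: 383 + 100 = 483
Selection 17: 483 + 100 = 583
Selection 18: 583 + 100 = 683

1145, 1245, 1345, 1445, 1545, 1645, 1745, 1845, 1945, 2045, 2145, 83, 183, 283, 383, 483, 583, 683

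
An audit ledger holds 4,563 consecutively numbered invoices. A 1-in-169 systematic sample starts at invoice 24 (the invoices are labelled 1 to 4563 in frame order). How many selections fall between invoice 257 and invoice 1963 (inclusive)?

k = 169
First selection ≥ 257: 24 + ⌈(257−24)/169⌉·169 = 24 + 2×169 = 362
Last selection ≤ 1963: 24 + ⌊(1963−24)/169⌋·169 = 24 + 11×169 = 1883
Count = 11 − 2 + 1 = 10

10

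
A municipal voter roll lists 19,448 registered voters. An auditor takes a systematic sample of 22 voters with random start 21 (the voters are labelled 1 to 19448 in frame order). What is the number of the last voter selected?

18585

k = 19448/22 = 884
22nd selection = r + (22−1)·k = 21 + 21×884 = 21 + 18564 = 18585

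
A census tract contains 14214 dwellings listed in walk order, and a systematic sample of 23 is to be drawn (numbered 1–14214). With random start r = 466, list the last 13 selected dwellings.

6646, 7264, 7882, 8500, 9118, 9736, 10354, 10972, 11590, 12208, 12826, 13444, 14062

k = N/n = 14214/23 = 618
11th selection = 466 + 10×618 = 6646
12th: 6646 + 618 = 7264
13th: 7264 + 618 = 7882
14th: 7882 + 618 = 8500
15th: 8500 + 618 = 9118
16th: 9118 + 618 = 9736
17th: 9736 + 618 = 10354
18th: 10354 + 618 = 10972
19th: 10972 + 618 = 11590
20th: 11590 + 618 = 12208
21st: 12208 + 618 = 12826
22nd: 12826 + 618 = 13444
23rd: 13444 + 618 = 14062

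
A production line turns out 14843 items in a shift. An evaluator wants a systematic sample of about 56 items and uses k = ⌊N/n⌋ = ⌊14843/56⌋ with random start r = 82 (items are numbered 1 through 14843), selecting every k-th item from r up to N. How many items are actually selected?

k = ⌊14843/56⌋ = 265
Achieved size = ⌊(14843 − 82)/265⌋ + 1 = ⌊14761/265⌋ + 1 = 55 + 1 = 56
(last selection: 82 + 55×265 = 14657 ≤ 14843; next would be 14922 > 14843)

56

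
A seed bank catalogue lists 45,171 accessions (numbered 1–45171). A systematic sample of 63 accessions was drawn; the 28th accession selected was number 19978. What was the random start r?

k = 45171/63 = 717
r = 19978 − (28−1)×717 = 19978 − 19359 = 619

619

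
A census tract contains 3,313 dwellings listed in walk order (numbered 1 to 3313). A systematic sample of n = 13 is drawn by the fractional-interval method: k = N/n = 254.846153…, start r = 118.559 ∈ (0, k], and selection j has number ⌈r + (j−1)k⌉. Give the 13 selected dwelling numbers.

119, 374, 629, 884, 1138, 1393, 1648, 1903, 2158, 2413, 2668, 2922, 3177

j=1: r + 0k = 118.559 → ⌈·⌉ = 119
j=2: r + 1k = 373.405153… → ⌈·⌉ = 374
j=3: r + 2k = 628.251307… → ⌈·⌉ = 629
j=4: r + 3k = 883.097461… → ⌈·⌉ = 884
j=5: r + 4k = 1137.943615… → ⌈·⌉ = 1138
j=6: r + 5k = 1392.789769… → ⌈·⌉ = 1393
j=7: r + 6k = 1647.635923… → ⌈·⌉ = 1648
j=8: r + 7k = 1902.482076… → ⌈·⌉ = 1903
j=9: r + 8k = 2157.328230… → ⌈·⌉ = 2158
j=10: r + 9k = 2412.174384… → ⌈·⌉ = 2413
j=11: r + 10k = 2667.020538… → ⌈·⌉ = 2668
j=12: r + 11k = 2921.866692… → ⌈·⌉ = 2922
j=13: r + 12k = 3176.712846… → ⌈·⌉ = 3177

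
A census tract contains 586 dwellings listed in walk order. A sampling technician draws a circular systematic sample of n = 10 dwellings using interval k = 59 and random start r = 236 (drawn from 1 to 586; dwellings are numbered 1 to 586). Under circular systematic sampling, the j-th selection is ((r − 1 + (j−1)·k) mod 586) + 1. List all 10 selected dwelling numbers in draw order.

236, 295, 354, 413, 472, 531, 4, 63, 122, 181

Selection 1: 236
Selection 2: 236 + 59 = 295
Selection 3: 295 + 59 = 354
Selection 4: 354 + 59 = 413
Selection 5: 413 + 59 = 472
Selection 6: 472 + 59 = 531
Selection 7: 531 + 59 = 590 → 590 − 586 = 4
Selection 8: 4 + 59 = 63
Selection 9: 63 + 59 = 122
Selection 10: 122 + 59 = 181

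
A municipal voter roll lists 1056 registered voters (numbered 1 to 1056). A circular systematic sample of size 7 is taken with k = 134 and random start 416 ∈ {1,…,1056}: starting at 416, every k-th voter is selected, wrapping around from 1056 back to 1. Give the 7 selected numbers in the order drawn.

Selection 1: 416
Selection 2: 416 + 134 = 550
Selection 3: 550 + 134 = 684
Selection 4: 684 + 134 = 818
Selection 5: 818 + 134 = 952
Selection 6: 952 + 134 = 1086 → 1086 − 1056 = 30
Selection 7: 30 + 134 = 164

416, 550, 684, 818, 952, 30, 164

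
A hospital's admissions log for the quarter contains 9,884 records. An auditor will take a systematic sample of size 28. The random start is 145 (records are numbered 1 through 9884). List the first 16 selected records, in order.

145, 498, 851, 1204, 1557, 1910, 2263, 2616, 2969, 3322, 3675, 4028, 4381, 4734, 5087, 5440

k = N/n = 9884/28 = 353
record 1: 145
record 2: 145 + 353 = 498
record 3: 498 + 353 = 851
record 4: 851 + 353 = 1204
record 5: 1204 + 353 = 1557
record 6: 1557 + 353 = 1910
record 7: 1910 + 353 = 2263
record 8: 2263 + 353 = 2616
record 9: 2616 + 353 = 2969
record 10: 2969 + 353 = 3322
record 11: 3322 + 353 = 3675
record 12: 3675 + 353 = 4028
record 13: 4028 + 353 = 4381
record 14: 4381 + 353 = 4734
record 15: 4734 + 353 = 5087
record 16: 5087 + 353 = 5440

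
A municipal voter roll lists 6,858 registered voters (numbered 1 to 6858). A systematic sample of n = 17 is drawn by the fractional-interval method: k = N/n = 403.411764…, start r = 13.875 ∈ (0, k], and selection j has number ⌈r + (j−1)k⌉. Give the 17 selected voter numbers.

j=1: r + 0k = 13.875 → ⌈·⌉ = 14
j=2: r + 1k = 417.286764… → ⌈·⌉ = 418
j=3: r + 2k = 820.698529… → ⌈·⌉ = 821
j=4: r + 3k = 1224.110294… → ⌈·⌉ = 1225
j=5: r + 4k = 1627.522058… → ⌈·⌉ = 1628
j=6: r + 5k = 2030.933823… → ⌈·⌉ = 2031
j=7: r + 6k = 2434.345588… → ⌈·⌉ = 2435
j=8: r + 7k = 2837.757352… → ⌈·⌉ = 2838
j=9: r + 8k = 3241.169117… → ⌈·⌉ = 3242
j=10: r + 9k = 3644.580882… → ⌈·⌉ = 3645
j=11: r + 10k = 4047.992647… → ⌈·⌉ = 4048
j=12: r + 11k = 4451.404411… → ⌈·⌉ = 4452
j=13: r + 12k = 4854.816176… → ⌈·⌉ = 4855
j=14: r + 13k = 5258.227941… → ⌈·⌉ = 5259
j=15: r + 14k = 5661.639705… → ⌈·⌉ = 5662
j=16: r + 15k = 6065.051470… → ⌈·⌉ = 6066
j=17: r + 16k = 6468.463235… → ⌈·⌉ = 6469

14, 418, 821, 1225, 1628, 2031, 2435, 2838, 3242, 3645, 4048, 4452, 4855, 5259, 5662, 6066, 6469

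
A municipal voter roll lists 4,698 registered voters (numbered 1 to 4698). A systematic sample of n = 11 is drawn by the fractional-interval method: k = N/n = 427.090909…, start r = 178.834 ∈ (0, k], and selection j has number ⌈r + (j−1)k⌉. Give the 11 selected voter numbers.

179, 606, 1034, 1461, 1888, 2315, 2742, 3169, 3596, 4023, 4450

j=1: r + 0k = 178.834 → ⌈·⌉ = 179
j=2: r + 1k = 605.924909… → ⌈·⌉ = 606
j=3: r + 2k = 1033.015818… → ⌈·⌉ = 1034
j=4: r + 3k = 1460.106727… → ⌈·⌉ = 1461
j=5: r + 4k = 1887.197636… → ⌈·⌉ = 1888
j=6: r + 5k = 2314.288545… → ⌈·⌉ = 2315
j=7: r + 6k = 2741.379454… → ⌈·⌉ = 2742
j=8: r + 7k = 3168.470363… → ⌈·⌉ = 3169
j=9: r + 8k = 3595.561272… → ⌈·⌉ = 3596
j=10: r + 9k = 4022.652181… → ⌈·⌉ = 4023
j=11: r + 10k = 4449.743090… → ⌈·⌉ = 4450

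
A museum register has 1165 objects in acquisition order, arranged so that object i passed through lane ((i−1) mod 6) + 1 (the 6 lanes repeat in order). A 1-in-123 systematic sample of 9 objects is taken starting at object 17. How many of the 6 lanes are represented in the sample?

2

Consecutive selections differ by k = 123, so their lane numbers differ by 123 mod 6 = 3.
gcd(123, 6) = 3, so the sample visits 6/3 = 2 distinct residues mod 6.
Start 17 is lane 5; the lanes hit are 2, 5.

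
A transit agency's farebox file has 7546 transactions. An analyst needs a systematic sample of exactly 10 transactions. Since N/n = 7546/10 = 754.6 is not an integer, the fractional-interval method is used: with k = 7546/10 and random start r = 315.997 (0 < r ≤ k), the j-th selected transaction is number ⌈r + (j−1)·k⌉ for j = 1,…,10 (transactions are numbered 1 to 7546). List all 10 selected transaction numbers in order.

316, 1071, 1826, 2580, 3335, 4089, 4844, 5599, 6353, 7108

j=1: r + 0k = 315.997 → ⌈·⌉ = 316
j=2: r + 1k = 1070.597 → ⌈·⌉ = 1071
j=3: r + 2k = 1825.197 → ⌈·⌉ = 1826
j=4: r + 3k = 2579.797 → ⌈·⌉ = 2580
j=5: r + 4k = 3334.397 → ⌈·⌉ = 3335
j=6: r + 5k = 4088.997 → ⌈·⌉ = 4089
j=7: r + 6k = 4843.597 → ⌈·⌉ = 4844
j=8: r + 7k = 5598.197 → ⌈·⌉ = 5599
j=9: r + 8k = 6352.797 → ⌈·⌉ = 6353
j=10: r + 9k = 7107.397 → ⌈·⌉ = 7108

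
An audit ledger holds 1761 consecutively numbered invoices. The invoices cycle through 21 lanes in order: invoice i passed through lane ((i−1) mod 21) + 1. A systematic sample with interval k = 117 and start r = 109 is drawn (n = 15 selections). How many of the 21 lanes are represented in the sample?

7

Consecutive selections differ by k = 117, so their lane numbers differ by 117 mod 21 = 12.
gcd(117, 21) = 3, so the sample visits 21/3 = 7 distinct residues mod 21.
Start 109 is lane 4; the lanes hit are 1, 4, 7, 10, 13, 16, 19.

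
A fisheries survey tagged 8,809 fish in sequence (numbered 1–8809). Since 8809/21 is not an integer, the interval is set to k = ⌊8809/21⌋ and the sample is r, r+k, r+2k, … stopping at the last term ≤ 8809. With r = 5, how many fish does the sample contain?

22

k = ⌊8809/21⌋ = 419
Achieved size = ⌊(8809 − 5)/419⌋ + 1 = ⌊8804/419⌋ + 1 = 21 + 1 = 22
(last selection: 5 + 21×419 = 8804 ≤ 8809; next would be 9223 > 8809)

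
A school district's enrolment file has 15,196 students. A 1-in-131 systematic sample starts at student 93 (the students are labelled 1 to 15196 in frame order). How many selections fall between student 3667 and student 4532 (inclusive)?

6

k = 131
First selection ≥ 3667: 93 + ⌈(3667−93)/131⌉·131 = 93 + 28×131 = 3761
Last selection ≤ 4532: 93 + ⌊(4532−93)/131⌋·131 = 93 + 33×131 = 4416
Count = 33 − 28 + 1 = 6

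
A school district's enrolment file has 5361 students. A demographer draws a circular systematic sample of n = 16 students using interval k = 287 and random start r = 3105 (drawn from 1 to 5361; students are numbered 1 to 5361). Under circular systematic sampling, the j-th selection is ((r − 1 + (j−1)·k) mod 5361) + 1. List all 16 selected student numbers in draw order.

3105, 3392, 3679, 3966, 4253, 4540, 4827, 5114, 40, 327, 614, 901, 1188, 1475, 1762, 2049

Selection 1: 3105
Selection 2: 3105 + 287 = 3392
Selection 3: 3392 + 287 = 3679
Selection 4: 3679 + 287 = 3966
Selection 5: 3966 + 287 = 4253
Selection 6: 4253 + 287 = 4540
Selection 7: 4540 + 287 = 4827
Selection 8: 4827 + 287 = 5114
Selection 9: 5114 + 287 = 5401 → 5401 − 5361 = 40
Selection 10: 40 + 287 = 327
Selection 11: 327 + 287 = 614
Selection 12: 614 + 287 = 901
Selection 13: 901 + 287 = 1188
Selection 14: 1188 + 287 = 1475
Selection 15: 1475 + 287 = 1762
Selection 16: 1762 + 287 = 2049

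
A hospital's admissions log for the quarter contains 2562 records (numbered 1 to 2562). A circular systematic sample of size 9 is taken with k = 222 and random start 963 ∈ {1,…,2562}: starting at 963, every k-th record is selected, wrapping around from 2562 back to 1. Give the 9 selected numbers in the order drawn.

Selection 1: 963
Selection 2: 963 + 222 = 1185
Selection 3: 1185 + 222 = 1407
Selection 4: 1407 + 222 = 1629
Selection 5: 1629 + 222 = 1851
Selection 6: 1851 + 222 = 2073
Selection 7: 2073 + 222 = 2295
Selection 8: 2295 + 222 = 2517
Selection 9: 2517 + 222 = 2739 → 2739 − 2562 = 177

963, 1185, 1407, 1629, 1851, 2073, 2295, 2517, 177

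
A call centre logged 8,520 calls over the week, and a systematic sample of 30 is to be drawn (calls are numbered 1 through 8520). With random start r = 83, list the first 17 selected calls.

83, 367, 651, 935, 1219, 1503, 1787, 2071, 2355, 2639, 2923, 3207, 3491, 3775, 4059, 4343, 4627

k = N/n = 8520/30 = 284
call 1: 83
call 2: 83 + 284 = 367
call 3: 367 + 284 = 651
call 4: 651 + 284 = 935
call 5: 935 + 284 = 1219
call 6: 1219 + 284 = 1503
call 7: 1503 + 284 = 1787
call 8: 1787 + 284 = 2071
call 9: 2071 + 284 = 2355
call 10: 2355 + 284 = 2639
call 11: 2639 + 284 = 2923
call 12: 2923 + 284 = 3207
call 13: 3207 + 284 = 3491
call 14: 3491 + 284 = 3775
call 15: 3775 + 284 = 4059
call 16: 4059 + 284 = 4343
call 17: 4343 + 284 = 4627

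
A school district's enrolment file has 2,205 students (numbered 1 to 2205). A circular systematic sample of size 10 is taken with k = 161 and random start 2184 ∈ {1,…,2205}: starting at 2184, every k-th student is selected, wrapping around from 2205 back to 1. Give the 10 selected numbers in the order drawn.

Selection 1: 2184
Selection 2: 2184 + 161 = 2345 → 2345 − 2205 = 140
Selection 3: 140 + 161 = 301
Selection 4: 301 + 161 = 462
Selection 5: 462 + 161 = 623
Selection 6: 623 + 161 = 784
Selection 7: 784 + 161 = 945
Selection 8: 945 + 161 = 1106
Selection 9: 1106 + 161 = 1267
Selection 10: 1267 + 161 = 1428

2184, 140, 301, 462, 623, 784, 945, 1106, 1267, 1428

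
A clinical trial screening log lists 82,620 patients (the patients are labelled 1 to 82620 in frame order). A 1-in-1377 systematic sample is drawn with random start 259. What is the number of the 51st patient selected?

69109

k = 1377
51st selection = r + (51−1)·k = 259 + 50×1377 = 259 + 68850 = 69109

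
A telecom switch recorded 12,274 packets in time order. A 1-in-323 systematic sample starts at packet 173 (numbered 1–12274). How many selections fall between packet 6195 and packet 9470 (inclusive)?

10

k = 323
First selection ≥ 6195: 173 + ⌈(6195−173)/323⌉·323 = 173 + 19×323 = 6310
Last selection ≤ 9470: 173 + ⌊(9470−173)/323⌋·323 = 173 + 28×323 = 9217
Count = 28 − 19 + 1 = 10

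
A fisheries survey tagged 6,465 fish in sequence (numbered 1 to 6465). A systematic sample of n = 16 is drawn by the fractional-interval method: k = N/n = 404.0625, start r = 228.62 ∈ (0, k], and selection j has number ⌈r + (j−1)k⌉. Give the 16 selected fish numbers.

229, 633, 1037, 1441, 1845, 2249, 2653, 3058, 3462, 3866, 4270, 4674, 5078, 5482, 5886, 6290

j=1: r + 0k = 228.62 → ⌈·⌉ = 229
j=2: r + 1k = 632.6825 → ⌈·⌉ = 633
j=3: r + 2k = 1036.745 → ⌈·⌉ = 1037
j=4: r + 3k = 1440.8075 → ⌈·⌉ = 1441
j=5: r + 4k = 1844.87 → ⌈·⌉ = 1845
j=6: r + 5k = 2248.9325 → ⌈·⌉ = 2249
j=7: r + 6k = 2652.995 → ⌈·⌉ = 2653
j=8: r + 7k = 3057.0575 → ⌈·⌉ = 3058
j=9: r + 8k = 3461.12 → ⌈·⌉ = 3462
j=10: r + 9k = 3865.1825 → ⌈·⌉ = 3866
j=11: r + 10k = 4269.245 → ⌈·⌉ = 4270
j=12: r + 11k = 4673.3075 → ⌈·⌉ = 4674
j=13: r + 12k = 5077.37 → ⌈·⌉ = 5078
j=14: r + 13k = 5481.4325 → ⌈·⌉ = 5482
j=15: r + 14k = 5885.495 → ⌈·⌉ = 5886
j=16: r + 15k = 6289.5575 → ⌈·⌉ = 6290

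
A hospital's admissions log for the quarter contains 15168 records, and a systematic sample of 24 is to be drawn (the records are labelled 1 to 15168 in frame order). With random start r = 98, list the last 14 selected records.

6418, 7050, 7682, 8314, 8946, 9578, 10210, 10842, 11474, 12106, 12738, 13370, 14002, 14634

k = N/n = 15168/24 = 632
11th selection = 98 + 10×632 = 6418
12th: 6418 + 632 = 7050
13th: 7050 + 632 = 7682
14th: 7682 + 632 = 8314
15th: 8314 + 632 = 8946
16th: 8946 + 632 = 9578
17th: 9578 + 632 = 10210
18th: 10210 + 632 = 10842
19th: 10842 + 632 = 11474
20th: 11474 + 632 = 12106
21st: 12106 + 632 = 12738
22nd: 12738 + 632 = 13370
23rd: 13370 + 632 = 14002
24th: 14002 + 632 = 14634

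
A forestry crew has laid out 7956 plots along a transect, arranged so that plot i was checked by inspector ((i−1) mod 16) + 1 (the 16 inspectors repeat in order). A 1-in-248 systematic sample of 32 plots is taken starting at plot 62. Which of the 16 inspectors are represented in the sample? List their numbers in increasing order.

Consecutive selections differ by k = 248, so their inspector numbers differ by 248 mod 16 = 8.
gcd(248, 16) = 8, so the sample visits 16/8 = 2 distinct residues mod 16.
Start 62 is inspector 14; the inspectors hit are 6, 14.

6, 14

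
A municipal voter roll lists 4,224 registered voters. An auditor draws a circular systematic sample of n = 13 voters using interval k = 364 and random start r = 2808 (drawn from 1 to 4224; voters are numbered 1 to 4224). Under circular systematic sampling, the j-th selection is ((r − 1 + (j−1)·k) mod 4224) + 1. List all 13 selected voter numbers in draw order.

2808, 3172, 3536, 3900, 40, 404, 768, 1132, 1496, 1860, 2224, 2588, 2952

Selection 1: 2808
Selection 2: 2808 + 364 = 3172
Selection 3: 3172 + 364 = 3536
Selection 4: 3536 + 364 = 3900
Selection 5: 3900 + 364 = 4264 → 4264 − 4224 = 40
Selection 6: 40 + 364 = 404
Selection 7: 404 + 364 = 768
Selection 8: 768 + 364 = 1132
Selection 9: 1132 + 364 = 1496
Selection 10: 1496 + 364 = 1860
Selection 11: 1860 + 364 = 2224
Selection 12: 2224 + 364 = 2588
Selection 13: 2588 + 364 = 2952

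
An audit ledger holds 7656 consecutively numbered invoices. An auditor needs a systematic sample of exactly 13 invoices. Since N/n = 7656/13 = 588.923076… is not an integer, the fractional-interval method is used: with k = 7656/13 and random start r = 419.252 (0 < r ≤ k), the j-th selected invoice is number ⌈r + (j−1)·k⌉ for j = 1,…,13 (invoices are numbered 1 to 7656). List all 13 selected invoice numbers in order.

420, 1009, 1598, 2187, 2775, 3364, 3953, 4542, 5131, 5720, 6309, 6898, 7487

j=1: r + 0k = 419.252 → ⌈·⌉ = 420
j=2: r + 1k = 1008.175076… → ⌈·⌉ = 1009
j=3: r + 2k = 1597.098153… → ⌈·⌉ = 1598
j=4: r + 3k = 2186.021230… → ⌈·⌉ = 2187
j=5: r + 4k = 2774.944307… → ⌈·⌉ = 2775
j=6: r + 5k = 3363.867384… → ⌈·⌉ = 3364
j=7: r + 6k = 3952.790461… → ⌈·⌉ = 3953
j=8: r + 7k = 4541.713538… → ⌈·⌉ = 4542
j=9: r + 8k = 5130.636615… → ⌈·⌉ = 5131
j=10: r + 9k = 5719.559692… → ⌈·⌉ = 5720
j=11: r + 10k = 6308.482769… → ⌈·⌉ = 6309
j=12: r + 11k = 6897.405846… → ⌈·⌉ = 6898
j=13: r + 12k = 7486.328923… → ⌈·⌉ = 7487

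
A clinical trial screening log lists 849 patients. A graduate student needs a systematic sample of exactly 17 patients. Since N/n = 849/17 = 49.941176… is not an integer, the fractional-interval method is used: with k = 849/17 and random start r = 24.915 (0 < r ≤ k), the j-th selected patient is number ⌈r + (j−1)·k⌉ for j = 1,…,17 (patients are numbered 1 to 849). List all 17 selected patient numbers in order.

25, 75, 125, 175, 225, 275, 325, 375, 425, 475, 525, 575, 625, 675, 725, 775, 824

j=1: r + 0k = 24.915 → ⌈·⌉ = 25
j=2: r + 1k = 74.856176… → ⌈·⌉ = 75
j=3: r + 2k = 124.797352… → ⌈·⌉ = 125
j=4: r + 3k = 174.738529… → ⌈·⌉ = 175
j=5: r + 4k = 224.679705… → ⌈·⌉ = 225
j=6: r + 5k = 274.620882… → ⌈·⌉ = 275
j=7: r + 6k = 324.562058… → ⌈·⌉ = 325
j=8: r + 7k = 374.503235… → ⌈·⌉ = 375
j=9: r + 8k = 424.444411… → ⌈·⌉ = 425
j=10: r + 9k = 474.385588… → ⌈·⌉ = 475
j=11: r + 10k = 524.326764… → ⌈·⌉ = 525
j=12: r + 11k = 574.267941… → ⌈·⌉ = 575
j=13: r + 12k = 624.209117… → ⌈·⌉ = 625
j=14: r + 13k = 674.150294… → ⌈·⌉ = 675
j=15: r + 14k = 724.091470… → ⌈·⌉ = 725
j=16: r + 15k = 774.032647… → ⌈·⌉ = 775
j=17: r + 16k = 823.973823… → ⌈·⌉ = 824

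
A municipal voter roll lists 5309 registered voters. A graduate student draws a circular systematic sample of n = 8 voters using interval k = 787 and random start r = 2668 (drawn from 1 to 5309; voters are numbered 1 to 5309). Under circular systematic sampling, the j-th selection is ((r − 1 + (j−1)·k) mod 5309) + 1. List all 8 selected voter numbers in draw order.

Selection 1: 2668
Selection 2: 2668 + 787 = 3455
Selection 3: 3455 + 787 = 4242
Selection 4: 4242 + 787 = 5029
Selection 5: 5029 + 787 = 5816 → 5816 − 5309 = 507
Selection 6: 507 + 787 = 1294
Selection 7: 1294 + 787 = 2081
Selection 8: 2081 + 787 = 2868

2668, 3455, 4242, 5029, 507, 1294, 2081, 2868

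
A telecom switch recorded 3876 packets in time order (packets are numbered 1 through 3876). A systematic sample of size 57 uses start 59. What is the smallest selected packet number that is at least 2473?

2507

k = 3876/57 = 68
Steps past start: ⌈(2473 − 59)/68⌉ = ⌈2414/68⌉ = 36
Selected packet: 59 + 36×68 = 2507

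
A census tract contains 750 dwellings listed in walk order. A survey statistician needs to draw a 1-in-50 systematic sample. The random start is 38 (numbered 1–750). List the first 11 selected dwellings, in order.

38, 88, 138, 188, 238, 288, 338, 388, 438, 488, 538

dwelling 1: 38
dwelling 2: 38 + 50 = 88
dwelling 3: 88 + 50 = 138
dwelling 4: 138 + 50 = 188
dwelling 5: 188 + 50 = 238
dwelling 6: 238 + 50 = 288
dwelling 7: 288 + 50 = 338
dwelling 8: 338 + 50 = 388
dwelling 9: 388 + 50 = 438
dwelling 10: 438 + 50 = 488
dwelling 11: 488 + 50 = 538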